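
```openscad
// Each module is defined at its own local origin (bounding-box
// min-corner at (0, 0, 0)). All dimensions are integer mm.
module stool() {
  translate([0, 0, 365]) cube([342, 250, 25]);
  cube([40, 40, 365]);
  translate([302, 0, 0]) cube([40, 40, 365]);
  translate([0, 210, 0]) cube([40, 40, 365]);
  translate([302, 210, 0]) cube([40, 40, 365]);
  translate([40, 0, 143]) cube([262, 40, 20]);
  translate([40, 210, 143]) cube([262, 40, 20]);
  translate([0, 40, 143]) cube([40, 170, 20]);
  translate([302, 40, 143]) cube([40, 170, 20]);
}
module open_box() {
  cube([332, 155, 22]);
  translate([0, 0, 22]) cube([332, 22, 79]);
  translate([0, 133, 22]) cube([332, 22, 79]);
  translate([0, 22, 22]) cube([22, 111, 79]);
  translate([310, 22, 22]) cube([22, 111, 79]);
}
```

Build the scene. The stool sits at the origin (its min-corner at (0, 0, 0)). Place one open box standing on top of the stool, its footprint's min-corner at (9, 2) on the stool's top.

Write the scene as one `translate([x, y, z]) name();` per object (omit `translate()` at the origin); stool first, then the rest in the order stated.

stool();
translate([9, 2, 390]) open_box();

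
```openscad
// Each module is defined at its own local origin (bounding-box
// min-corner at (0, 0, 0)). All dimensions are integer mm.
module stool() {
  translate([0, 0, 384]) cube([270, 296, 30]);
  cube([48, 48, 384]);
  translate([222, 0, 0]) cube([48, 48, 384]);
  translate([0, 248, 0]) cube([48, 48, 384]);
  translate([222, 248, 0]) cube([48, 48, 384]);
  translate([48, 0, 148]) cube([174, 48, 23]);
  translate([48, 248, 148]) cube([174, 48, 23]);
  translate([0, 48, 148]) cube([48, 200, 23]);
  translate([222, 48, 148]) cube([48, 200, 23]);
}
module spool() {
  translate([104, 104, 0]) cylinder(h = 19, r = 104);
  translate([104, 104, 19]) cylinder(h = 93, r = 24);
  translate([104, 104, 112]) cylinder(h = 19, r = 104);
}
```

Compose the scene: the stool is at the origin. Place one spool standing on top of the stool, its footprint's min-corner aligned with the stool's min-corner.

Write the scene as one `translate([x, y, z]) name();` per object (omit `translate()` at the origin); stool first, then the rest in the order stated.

stool();
translate([0, 0, 414]) spool();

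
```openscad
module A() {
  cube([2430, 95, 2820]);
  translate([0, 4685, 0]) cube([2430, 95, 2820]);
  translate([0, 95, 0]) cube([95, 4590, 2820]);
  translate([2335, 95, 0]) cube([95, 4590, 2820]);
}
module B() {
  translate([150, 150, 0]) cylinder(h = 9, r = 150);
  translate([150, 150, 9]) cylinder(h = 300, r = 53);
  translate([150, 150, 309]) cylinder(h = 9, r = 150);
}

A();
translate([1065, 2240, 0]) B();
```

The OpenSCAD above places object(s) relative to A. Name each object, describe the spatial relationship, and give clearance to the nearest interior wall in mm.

Clearances: x = 970, y = 2145; minimum 970 mm.

A is a house frame. B is a spool. The spool sits inside the house frame, centred. The clearance to the nearest interior wall is 970 mm.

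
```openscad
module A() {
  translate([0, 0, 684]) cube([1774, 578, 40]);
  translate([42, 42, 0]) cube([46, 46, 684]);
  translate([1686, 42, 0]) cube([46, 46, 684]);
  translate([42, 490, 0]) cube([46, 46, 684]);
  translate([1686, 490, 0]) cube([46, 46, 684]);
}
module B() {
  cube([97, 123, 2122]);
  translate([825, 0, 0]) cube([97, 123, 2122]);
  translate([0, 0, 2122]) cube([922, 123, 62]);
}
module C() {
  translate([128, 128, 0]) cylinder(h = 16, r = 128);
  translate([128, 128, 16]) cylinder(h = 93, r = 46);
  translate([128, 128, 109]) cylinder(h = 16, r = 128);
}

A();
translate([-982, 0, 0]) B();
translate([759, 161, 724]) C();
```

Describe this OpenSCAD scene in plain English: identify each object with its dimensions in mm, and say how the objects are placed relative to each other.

A is a rectangular dining table. The top is 1774×578×40 mm with its upper surface at z = 724 mm. It stands on four 46×46 mm square legs, each inset 42 mm from the nearest pair of top edges, running from the floor to the underside of the top.

B is a rectangular door frame: two vertical jambs of 97×123 mm section, 2122 mm tall, with a clear opening 728 mm wide between their inner faces. A header 62 mm tall and 123 mm deep lies on top of the jambs and spans the full outside width.

C is a spool: two coaxial disc flanges of radius 128 mm and thickness 16 mm, joined by a core cylinder of radius 46 mm and height 93 mm. The lower flange rests on z = 0 and the three cylinders share a vertical axis.

The door frame is on the floor beside the table on its −x side. The spool is on top of the table, centred.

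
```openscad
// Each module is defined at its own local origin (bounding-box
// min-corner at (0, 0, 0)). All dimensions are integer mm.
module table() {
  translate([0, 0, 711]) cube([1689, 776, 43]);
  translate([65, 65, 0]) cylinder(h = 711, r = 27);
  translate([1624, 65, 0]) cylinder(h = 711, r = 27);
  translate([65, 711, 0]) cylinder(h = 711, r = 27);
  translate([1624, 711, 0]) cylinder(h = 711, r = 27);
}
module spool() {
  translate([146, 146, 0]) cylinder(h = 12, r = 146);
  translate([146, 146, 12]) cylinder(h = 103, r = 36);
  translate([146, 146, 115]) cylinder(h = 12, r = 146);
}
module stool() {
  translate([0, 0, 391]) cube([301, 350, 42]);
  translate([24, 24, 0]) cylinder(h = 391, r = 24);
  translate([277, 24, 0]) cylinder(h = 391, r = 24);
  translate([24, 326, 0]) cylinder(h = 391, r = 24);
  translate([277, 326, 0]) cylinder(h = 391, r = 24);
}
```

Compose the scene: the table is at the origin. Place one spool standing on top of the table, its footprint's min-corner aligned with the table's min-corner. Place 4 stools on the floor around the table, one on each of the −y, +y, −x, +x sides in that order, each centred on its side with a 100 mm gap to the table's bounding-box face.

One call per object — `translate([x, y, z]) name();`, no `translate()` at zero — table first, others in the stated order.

table();
translate([0, 0, 754]) spool();
translate([694, -450, 0]) stool();
translate([694, 876, 0]) stool();
translate([-401, 213, 0]) stool();
translate([1789, 213, 0]) stool();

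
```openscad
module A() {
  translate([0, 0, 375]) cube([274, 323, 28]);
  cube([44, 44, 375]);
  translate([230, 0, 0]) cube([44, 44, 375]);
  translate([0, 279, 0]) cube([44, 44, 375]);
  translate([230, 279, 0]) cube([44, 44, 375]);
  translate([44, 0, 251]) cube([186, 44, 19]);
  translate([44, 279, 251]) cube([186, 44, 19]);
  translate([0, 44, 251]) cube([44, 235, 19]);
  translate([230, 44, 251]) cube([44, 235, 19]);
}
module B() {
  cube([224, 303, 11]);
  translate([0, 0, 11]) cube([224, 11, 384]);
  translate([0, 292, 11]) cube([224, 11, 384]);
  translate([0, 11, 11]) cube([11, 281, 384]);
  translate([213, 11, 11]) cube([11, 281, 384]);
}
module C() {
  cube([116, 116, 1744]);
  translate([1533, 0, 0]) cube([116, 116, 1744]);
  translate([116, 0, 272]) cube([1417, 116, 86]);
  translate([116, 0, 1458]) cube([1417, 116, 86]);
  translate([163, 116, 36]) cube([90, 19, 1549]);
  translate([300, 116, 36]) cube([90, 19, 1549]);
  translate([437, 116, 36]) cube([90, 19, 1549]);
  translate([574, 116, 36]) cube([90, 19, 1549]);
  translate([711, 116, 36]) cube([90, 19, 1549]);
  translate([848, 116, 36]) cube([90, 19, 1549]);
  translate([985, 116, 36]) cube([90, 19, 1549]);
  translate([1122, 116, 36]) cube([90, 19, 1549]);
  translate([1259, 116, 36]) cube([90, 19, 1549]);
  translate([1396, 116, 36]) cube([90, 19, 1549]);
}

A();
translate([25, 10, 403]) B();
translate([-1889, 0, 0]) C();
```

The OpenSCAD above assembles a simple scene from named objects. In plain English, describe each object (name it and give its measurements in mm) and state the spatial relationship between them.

A is a four-legged stool. The seat is 274×323 mm, 28 mm thick, top at z = 403 mm. It stands on four square legs, each 44×44 mm in cross-section, from z = 0 to the seat underside, each flush with a corner of the seat. Four stretchers, 44 mm wide and 19 mm tall, connect adjacent legs with their undersides at z = 251 mm, each running between the inner faces of the legs it joins and aligned with the legs' outer faces on the other axis.

B is an open-topped rectangular box: outside dimensions 224×303×395 mm, with a uniform wall and base thickness of 11 mm. The base is a full 224×303 slab on the floor; four walls sit on top of the base. The front and back walls (the −y and +y sides) span the full width; the two side walls fit between them.

C is a fence section. Two 116×116 mm posts, 1744 mm tall, stand on the floor with a clear span of 1417 mm between their inner faces. Two horizontal rails of 116×86 mm section span the gap between the posts with their undersides at z = 272 mm and z = 1458 mm, flush with the posts' −y face. 10 pickets, each 90 mm wide, 19 mm thick and 1549 mm tall, are fixed to the +y face of the rails with their bottoms at z = 36 mm, evenly spaced across the span with equal gaps (rounded down to the nearest mm) at the −x end and between each pair — any rounding remainder accumulates at the +x end.

The open box is on top of the stool, centred. The fence section is on the floor beside the stool on its −x side.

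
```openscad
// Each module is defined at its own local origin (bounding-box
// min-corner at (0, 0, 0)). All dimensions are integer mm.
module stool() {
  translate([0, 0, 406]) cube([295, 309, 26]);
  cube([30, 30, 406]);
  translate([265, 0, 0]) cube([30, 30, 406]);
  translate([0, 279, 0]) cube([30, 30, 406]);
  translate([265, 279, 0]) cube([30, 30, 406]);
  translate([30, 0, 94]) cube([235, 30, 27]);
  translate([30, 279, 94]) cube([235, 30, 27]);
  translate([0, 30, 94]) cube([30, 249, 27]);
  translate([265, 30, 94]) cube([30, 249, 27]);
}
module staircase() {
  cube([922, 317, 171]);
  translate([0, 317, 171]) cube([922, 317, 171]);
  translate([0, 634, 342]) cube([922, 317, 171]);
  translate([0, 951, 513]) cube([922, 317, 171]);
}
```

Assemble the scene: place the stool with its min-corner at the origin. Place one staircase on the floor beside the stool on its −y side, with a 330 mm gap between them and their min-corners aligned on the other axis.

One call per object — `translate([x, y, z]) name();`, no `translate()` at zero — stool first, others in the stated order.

stool();
translate([0, -1598, 0]) staircase();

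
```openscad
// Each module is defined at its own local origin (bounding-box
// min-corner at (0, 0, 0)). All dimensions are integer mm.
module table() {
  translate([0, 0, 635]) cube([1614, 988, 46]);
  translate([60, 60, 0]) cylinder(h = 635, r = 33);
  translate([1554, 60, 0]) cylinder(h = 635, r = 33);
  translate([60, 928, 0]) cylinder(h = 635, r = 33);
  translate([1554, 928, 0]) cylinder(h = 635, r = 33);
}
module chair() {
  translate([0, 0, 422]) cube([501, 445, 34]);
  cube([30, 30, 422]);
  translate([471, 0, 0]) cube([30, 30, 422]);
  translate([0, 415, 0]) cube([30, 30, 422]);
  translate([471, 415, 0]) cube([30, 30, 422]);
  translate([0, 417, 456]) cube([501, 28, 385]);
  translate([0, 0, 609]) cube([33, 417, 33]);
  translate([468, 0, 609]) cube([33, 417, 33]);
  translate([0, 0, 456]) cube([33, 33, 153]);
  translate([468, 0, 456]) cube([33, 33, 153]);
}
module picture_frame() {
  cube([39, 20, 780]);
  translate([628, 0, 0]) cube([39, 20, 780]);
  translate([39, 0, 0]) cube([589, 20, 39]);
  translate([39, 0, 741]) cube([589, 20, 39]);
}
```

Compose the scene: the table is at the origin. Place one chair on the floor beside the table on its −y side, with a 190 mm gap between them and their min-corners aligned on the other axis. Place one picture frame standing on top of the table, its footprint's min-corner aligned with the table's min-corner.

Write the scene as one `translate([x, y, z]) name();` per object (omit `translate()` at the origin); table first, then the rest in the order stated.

table();
translate([0, -635, 0]) chair();
translate([0, 0, 681]) picture_frame();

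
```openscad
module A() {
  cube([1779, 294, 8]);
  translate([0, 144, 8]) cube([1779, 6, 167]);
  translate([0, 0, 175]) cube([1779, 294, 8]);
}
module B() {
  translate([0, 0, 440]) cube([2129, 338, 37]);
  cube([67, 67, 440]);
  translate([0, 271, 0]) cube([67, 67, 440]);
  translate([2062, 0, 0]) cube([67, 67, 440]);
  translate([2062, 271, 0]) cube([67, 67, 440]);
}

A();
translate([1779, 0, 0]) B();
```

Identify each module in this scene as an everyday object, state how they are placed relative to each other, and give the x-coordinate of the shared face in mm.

A is an I-beam. B is a bench. The bench is against the I-beam's +x side, with their −y faces flush. The x-coordinate of the shared face is 1779 mm.

The I-beam's +x face and the bench's −x face are both at x = 1779 mm.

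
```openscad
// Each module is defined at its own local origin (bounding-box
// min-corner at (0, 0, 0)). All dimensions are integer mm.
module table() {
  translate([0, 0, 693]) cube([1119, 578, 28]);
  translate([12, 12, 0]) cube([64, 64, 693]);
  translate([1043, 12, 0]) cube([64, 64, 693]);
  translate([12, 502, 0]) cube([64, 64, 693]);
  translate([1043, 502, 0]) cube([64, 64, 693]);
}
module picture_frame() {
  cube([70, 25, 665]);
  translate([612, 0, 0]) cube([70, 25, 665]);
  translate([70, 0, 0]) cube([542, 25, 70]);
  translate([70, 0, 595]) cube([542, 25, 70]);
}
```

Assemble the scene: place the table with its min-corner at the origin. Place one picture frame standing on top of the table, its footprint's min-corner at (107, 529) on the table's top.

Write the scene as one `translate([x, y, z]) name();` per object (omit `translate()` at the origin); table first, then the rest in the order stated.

table();
translate([107, 529, 721]) picture_frame();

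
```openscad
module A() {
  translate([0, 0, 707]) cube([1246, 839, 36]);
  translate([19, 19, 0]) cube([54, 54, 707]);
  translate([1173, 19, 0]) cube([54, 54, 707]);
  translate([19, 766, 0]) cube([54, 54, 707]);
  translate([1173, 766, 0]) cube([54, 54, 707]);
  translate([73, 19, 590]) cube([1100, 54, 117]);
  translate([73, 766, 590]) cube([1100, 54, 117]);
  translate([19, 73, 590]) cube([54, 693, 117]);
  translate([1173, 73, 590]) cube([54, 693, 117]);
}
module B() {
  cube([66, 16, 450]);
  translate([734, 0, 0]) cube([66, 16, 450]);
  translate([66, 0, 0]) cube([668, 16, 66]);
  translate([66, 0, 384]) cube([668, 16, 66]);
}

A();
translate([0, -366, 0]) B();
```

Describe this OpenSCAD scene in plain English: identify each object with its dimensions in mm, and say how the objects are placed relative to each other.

A is a table: top 1246 mm (x) × 839 mm (y), 36 mm thick, upper face at z = 743 mm, on four 54×54 mm square legs, each inset 19 mm from the nearest pair of top edges, running from z = 0 to the bottom of the top. Four apron rails, 54 mm thick and 117 mm tall, run between adjacent legs with their top edges flush with the underside of the top and their outer faces flush with the legs' outer faces.

B is a rectangular picture frame lying in the x–z plane (depth along y). The opening is 668 mm wide (x) by 318 mm tall (z), surrounded by a border 66 mm wide on all four sides. The frame is 16 mm deep and is made of two full-height vertical stiles with two horizontal rails fitted between them.

The picture frame is on the floor beside the table on its −y side.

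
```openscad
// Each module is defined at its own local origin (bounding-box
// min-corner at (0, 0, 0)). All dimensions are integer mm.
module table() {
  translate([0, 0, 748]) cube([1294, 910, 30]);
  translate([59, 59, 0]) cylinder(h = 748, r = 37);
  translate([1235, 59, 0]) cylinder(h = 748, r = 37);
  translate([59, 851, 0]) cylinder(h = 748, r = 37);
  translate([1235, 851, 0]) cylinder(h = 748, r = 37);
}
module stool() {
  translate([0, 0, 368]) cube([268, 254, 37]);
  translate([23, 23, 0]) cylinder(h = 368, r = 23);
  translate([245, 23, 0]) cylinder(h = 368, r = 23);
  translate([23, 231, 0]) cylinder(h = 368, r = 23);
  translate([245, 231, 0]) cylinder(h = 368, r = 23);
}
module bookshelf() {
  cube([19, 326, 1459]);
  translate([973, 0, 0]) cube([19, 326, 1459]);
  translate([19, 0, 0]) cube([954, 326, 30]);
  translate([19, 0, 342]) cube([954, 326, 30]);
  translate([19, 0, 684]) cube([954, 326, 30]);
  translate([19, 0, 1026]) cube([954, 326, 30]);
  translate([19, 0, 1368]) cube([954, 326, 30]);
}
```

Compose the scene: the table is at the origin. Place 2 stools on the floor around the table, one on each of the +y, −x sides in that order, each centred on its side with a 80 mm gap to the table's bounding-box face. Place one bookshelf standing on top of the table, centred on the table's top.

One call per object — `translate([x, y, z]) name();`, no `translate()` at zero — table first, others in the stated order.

table();
translate([513, 990, 0]) stool();
translate([-348, 328, 0]) stool();
translate([151, 292, 778]) bookshelf();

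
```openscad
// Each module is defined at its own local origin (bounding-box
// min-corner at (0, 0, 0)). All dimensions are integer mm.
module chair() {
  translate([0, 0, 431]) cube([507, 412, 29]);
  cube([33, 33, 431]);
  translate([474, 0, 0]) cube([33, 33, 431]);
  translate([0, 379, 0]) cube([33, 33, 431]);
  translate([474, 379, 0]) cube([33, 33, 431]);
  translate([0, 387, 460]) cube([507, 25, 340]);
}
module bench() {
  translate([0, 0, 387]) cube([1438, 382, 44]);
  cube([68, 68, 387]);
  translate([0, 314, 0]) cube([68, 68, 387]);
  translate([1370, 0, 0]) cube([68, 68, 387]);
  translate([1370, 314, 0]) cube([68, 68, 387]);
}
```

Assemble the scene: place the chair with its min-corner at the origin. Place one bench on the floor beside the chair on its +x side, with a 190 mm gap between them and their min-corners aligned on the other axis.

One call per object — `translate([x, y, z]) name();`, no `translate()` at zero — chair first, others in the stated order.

chair();
translate([697, 0, 0]) bench();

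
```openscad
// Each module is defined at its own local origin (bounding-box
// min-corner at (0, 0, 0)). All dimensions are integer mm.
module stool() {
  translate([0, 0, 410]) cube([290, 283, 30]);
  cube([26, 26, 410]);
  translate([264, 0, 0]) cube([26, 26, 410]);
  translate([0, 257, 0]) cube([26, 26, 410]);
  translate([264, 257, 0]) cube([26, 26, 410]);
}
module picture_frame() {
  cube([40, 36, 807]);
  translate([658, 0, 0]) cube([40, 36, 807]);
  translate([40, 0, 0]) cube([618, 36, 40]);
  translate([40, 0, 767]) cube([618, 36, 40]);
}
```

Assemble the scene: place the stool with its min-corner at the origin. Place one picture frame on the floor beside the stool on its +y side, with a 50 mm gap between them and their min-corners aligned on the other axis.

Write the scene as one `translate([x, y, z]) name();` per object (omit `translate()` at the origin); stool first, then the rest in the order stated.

stool();
translate([0, 333, 0]) picture_frame();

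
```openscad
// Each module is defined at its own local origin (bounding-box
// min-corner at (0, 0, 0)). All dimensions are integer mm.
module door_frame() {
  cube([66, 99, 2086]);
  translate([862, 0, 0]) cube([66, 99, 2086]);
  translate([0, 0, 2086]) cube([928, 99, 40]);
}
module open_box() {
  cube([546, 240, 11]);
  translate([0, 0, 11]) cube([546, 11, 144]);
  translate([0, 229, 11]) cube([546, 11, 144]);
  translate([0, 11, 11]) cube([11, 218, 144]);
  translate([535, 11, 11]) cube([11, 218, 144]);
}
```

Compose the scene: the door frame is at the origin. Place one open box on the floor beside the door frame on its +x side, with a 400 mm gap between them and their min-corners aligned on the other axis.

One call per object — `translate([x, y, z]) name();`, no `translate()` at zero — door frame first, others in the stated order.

door_frame();
translate([1328, 0, 0]) open_box();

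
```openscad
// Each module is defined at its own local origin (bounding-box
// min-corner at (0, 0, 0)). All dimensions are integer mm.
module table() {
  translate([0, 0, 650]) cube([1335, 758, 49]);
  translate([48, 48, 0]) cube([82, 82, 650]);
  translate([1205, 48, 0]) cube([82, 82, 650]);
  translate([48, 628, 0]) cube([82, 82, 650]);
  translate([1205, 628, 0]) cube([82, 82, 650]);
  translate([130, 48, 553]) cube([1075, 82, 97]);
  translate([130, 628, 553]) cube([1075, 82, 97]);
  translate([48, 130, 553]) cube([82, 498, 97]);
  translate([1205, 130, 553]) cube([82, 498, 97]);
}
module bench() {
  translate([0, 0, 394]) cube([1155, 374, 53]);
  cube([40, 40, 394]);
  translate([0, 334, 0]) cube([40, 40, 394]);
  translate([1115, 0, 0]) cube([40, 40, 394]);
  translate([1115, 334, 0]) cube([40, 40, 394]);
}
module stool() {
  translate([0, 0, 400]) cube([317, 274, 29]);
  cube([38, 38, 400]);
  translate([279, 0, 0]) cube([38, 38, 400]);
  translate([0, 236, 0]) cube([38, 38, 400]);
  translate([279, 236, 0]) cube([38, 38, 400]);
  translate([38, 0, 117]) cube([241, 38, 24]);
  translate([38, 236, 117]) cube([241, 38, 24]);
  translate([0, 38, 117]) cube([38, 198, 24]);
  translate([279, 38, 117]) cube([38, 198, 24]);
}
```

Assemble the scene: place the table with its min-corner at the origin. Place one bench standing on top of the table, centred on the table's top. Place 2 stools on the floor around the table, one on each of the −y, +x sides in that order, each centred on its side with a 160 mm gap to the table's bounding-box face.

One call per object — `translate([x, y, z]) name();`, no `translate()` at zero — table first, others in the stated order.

table();
translate([90, 192, 699]) bench();
translate([509, -434, 0]) stool();
translate([1495, 242, 0]) stool();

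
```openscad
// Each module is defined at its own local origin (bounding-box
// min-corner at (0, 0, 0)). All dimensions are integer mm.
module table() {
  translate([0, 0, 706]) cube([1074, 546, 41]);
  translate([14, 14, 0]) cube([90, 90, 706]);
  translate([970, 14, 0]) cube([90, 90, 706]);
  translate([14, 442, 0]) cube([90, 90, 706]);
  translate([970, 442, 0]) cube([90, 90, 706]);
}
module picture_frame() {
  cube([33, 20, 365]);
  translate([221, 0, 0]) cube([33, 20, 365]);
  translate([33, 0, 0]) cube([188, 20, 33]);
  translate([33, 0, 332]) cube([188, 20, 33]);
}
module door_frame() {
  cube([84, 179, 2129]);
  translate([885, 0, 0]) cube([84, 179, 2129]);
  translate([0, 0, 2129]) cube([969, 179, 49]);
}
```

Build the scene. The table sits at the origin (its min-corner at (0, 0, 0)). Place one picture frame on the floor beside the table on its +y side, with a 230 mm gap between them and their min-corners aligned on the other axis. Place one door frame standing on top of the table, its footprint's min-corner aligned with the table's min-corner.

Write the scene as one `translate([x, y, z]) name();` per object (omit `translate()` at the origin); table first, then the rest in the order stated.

table();
translate([0, 776, 0]) picture_frame();
translate([0, 0, 747]) door_frame();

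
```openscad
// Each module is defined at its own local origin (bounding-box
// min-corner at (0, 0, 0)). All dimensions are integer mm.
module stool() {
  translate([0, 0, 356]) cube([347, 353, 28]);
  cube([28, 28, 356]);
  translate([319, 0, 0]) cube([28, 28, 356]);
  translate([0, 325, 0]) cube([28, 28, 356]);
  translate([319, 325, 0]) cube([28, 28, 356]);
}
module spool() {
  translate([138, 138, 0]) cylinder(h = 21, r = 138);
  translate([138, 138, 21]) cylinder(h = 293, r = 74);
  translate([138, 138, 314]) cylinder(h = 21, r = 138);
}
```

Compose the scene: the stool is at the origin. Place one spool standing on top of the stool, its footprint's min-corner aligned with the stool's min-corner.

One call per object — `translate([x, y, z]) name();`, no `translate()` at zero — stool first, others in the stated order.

stool();
translate([0, 0, 384]) spool();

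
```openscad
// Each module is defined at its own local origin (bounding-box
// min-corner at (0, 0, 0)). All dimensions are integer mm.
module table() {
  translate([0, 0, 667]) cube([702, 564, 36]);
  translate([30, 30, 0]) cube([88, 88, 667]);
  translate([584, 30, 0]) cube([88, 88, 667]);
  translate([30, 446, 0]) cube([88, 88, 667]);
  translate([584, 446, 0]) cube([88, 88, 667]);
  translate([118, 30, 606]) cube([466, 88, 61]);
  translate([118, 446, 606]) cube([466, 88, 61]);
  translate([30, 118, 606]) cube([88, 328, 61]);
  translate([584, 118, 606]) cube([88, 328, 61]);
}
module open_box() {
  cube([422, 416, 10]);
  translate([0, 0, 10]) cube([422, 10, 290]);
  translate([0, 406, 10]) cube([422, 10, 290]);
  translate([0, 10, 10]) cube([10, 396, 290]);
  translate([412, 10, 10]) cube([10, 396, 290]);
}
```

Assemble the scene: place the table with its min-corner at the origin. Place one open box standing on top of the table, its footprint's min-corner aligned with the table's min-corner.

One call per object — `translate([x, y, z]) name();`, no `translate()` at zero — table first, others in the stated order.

table();
translate([0, 0, 703]) open_box();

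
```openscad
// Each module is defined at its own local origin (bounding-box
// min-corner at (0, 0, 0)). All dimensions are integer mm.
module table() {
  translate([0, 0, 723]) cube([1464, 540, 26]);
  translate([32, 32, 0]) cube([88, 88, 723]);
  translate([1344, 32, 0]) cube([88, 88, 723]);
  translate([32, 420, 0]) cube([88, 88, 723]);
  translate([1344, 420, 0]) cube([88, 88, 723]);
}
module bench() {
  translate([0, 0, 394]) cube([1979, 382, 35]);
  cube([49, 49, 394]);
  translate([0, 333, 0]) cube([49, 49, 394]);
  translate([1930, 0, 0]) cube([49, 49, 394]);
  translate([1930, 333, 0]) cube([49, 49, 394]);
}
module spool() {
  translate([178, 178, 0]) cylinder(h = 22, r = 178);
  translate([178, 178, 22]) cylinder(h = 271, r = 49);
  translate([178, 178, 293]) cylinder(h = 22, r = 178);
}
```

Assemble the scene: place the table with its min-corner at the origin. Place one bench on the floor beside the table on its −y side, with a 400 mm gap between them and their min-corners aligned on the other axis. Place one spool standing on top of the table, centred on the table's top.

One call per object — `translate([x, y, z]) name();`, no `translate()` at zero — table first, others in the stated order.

table();
translate([0, -782, 0]) bench();
translate([554, 92, 749]) spool();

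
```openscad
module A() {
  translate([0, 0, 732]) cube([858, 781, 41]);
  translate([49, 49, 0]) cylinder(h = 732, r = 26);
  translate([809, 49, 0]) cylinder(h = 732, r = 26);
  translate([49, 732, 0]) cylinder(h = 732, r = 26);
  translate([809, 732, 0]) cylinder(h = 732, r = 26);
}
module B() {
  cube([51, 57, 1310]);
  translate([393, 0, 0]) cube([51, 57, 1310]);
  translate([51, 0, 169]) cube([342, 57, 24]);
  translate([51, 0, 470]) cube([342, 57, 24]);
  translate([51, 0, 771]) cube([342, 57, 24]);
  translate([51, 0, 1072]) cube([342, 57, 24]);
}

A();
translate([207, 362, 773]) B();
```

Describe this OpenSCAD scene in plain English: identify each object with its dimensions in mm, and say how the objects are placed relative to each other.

A is a table with a 858×781 mm rectangular top, 41 mm thick, top surface at z = 773 mm, supported by four round legs of 52 mm diameter, each leg's bounding box inset 23 mm from the nearest pair of top edges, running from the floor.

B is a wooden ladder with two side rails of 51×57 mm section and 1310 mm height, set 444 mm apart overall. Between them run 4 rectangular rungs (57 mm deep, 24 mm thick), front faces flush with the rails' −y face. The bottom of the first rung is 169 mm above the floor and each subsequent rung is 301 mm higher than the one below.

The ladder is on top of the table, centred.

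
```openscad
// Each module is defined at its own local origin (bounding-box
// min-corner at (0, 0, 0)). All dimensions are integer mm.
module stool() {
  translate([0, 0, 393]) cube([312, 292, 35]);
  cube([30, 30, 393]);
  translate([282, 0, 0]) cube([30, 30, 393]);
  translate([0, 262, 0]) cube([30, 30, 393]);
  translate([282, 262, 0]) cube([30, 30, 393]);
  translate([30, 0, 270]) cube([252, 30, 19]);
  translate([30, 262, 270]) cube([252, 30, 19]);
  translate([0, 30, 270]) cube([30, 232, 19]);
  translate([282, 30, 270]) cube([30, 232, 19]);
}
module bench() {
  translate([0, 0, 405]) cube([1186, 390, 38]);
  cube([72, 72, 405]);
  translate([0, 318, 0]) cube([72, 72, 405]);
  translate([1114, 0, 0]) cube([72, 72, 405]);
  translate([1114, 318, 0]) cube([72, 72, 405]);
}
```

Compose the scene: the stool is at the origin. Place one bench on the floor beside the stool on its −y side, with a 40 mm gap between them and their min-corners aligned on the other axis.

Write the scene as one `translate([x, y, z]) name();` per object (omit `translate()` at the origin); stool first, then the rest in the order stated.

stool();
translate([0, -430, 0]) bench();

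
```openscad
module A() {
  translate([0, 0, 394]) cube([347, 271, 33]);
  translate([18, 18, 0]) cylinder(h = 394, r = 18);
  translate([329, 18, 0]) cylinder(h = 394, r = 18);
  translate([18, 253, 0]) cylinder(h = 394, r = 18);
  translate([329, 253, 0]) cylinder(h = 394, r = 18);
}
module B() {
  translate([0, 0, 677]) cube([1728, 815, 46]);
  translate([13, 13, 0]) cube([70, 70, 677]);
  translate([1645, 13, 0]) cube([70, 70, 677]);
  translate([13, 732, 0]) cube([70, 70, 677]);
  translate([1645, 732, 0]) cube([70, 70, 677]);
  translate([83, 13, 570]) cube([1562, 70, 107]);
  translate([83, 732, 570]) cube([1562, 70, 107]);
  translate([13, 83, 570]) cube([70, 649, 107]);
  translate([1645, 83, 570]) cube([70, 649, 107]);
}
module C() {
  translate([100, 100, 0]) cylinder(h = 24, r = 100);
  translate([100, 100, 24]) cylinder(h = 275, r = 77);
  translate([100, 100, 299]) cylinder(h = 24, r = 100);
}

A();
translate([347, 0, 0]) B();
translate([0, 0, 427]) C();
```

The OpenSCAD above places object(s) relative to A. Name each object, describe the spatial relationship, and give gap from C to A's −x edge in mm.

The spool's min-x is at 0; the stool's min-x is 0; gap = 0 mm.

A is a stool. B is a table. C is a spool. The table is against the stool's +x side, with their −y faces flush. The spool is on top of the stool. The gap from the spool to the stool's −x edge is 0 mm.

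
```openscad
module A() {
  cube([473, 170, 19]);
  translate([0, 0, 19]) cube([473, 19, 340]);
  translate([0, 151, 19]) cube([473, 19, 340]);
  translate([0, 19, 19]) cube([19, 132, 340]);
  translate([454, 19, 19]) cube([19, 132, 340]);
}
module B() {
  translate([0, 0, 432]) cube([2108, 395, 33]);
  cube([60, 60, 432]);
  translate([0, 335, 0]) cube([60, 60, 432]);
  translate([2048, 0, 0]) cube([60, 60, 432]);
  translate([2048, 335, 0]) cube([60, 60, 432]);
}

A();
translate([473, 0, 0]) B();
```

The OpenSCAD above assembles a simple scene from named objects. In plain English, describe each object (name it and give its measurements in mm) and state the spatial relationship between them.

A is an open-topped rectangular box: outside dimensions 473×170×359 mm, with a uniform wall and base thickness of 19 mm. The base is a full 473×170 slab on the floor; four walls sit on top of the base. The front and back walls (the −y and +y sides) span the full width; the two side walls fit between them.

B is a long wooden bench with a 2108 mm (x) × 395 mm (y) seat, 33 mm thick, its top surface 465 mm above the floor. Four 60 mm square legs at the seat corners, flush with the edges, run from z = 0 to the seat underside.

The bench is against the open box's +x side, with their −y faces flush.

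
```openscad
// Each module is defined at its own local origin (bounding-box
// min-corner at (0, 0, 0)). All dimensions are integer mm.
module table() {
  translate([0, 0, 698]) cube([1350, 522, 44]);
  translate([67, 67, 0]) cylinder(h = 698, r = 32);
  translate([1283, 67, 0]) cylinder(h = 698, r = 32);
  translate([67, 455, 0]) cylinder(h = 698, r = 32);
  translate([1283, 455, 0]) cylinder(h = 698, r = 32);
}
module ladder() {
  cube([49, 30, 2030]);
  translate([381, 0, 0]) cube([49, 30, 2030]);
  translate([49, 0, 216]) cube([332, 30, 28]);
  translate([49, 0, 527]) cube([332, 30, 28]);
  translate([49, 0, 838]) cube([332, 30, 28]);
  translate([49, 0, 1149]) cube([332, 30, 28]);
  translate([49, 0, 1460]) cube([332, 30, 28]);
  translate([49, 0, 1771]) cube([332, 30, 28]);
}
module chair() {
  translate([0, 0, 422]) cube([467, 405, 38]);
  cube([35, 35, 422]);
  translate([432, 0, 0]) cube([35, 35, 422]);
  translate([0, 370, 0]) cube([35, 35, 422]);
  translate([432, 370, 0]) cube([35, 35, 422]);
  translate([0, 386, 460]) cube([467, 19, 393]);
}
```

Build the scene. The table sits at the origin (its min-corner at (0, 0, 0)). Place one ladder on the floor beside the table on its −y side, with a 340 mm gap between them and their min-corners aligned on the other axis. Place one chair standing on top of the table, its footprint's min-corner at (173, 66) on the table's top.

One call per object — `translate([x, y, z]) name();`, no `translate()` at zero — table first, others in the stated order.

table();
translate([0, -370, 0]) ladder();
translate([173, 66, 742]) chair();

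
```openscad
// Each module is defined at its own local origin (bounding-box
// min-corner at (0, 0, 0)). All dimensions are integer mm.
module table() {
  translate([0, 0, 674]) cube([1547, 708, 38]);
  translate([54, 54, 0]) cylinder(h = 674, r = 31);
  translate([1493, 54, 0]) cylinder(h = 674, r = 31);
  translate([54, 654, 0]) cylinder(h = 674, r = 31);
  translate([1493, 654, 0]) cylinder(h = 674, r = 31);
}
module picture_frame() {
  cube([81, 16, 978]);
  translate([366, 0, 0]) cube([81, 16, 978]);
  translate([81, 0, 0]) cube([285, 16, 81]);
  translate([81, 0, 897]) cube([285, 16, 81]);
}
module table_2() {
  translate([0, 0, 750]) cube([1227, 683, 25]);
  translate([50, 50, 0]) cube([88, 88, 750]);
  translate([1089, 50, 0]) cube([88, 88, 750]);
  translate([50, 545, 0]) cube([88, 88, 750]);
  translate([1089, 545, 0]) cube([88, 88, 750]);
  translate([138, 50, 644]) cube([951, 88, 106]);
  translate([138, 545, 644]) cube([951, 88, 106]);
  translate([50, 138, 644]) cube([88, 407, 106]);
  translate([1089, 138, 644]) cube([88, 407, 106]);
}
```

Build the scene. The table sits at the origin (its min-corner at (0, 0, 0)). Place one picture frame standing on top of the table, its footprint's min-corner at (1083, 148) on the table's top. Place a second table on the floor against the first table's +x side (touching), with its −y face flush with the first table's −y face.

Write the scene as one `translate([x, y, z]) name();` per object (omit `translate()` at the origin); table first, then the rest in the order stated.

table();
translate([1083, 148, 712]) picture_frame();
translate([1547, 0, 0]) table_2();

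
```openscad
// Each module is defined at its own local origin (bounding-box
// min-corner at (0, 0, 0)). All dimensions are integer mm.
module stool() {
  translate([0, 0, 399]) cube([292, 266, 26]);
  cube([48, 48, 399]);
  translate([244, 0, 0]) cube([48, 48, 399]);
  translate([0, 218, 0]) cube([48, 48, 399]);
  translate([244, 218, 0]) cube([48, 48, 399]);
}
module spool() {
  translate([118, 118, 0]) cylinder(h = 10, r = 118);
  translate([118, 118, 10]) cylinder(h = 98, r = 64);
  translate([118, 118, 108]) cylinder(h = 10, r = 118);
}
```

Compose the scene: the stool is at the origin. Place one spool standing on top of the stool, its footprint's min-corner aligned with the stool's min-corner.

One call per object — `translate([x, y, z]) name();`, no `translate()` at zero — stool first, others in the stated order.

stool();
translate([0, 0, 425]) spool();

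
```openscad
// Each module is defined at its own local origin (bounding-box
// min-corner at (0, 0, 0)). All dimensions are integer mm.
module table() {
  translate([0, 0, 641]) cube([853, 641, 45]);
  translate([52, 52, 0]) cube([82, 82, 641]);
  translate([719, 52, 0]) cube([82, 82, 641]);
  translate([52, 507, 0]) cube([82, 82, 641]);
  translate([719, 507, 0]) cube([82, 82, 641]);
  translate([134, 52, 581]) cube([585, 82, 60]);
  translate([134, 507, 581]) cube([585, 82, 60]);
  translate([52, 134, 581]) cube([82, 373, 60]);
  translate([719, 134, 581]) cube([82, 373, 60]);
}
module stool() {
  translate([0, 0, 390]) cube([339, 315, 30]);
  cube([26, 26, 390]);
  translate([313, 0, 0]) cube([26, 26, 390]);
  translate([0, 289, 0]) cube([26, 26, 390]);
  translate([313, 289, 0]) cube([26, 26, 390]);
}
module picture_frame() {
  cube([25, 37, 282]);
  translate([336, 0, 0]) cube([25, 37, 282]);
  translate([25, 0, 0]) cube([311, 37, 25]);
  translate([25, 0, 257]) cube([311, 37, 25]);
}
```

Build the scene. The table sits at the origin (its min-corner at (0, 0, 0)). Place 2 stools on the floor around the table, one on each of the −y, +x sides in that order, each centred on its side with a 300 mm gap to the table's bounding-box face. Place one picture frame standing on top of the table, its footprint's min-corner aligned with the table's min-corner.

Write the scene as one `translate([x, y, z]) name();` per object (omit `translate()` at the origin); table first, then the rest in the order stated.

table();
translate([257, -615, 0]) stool();
translate([1153, 163, 0]) stool();
translate([0, 0, 686]) picture_frame();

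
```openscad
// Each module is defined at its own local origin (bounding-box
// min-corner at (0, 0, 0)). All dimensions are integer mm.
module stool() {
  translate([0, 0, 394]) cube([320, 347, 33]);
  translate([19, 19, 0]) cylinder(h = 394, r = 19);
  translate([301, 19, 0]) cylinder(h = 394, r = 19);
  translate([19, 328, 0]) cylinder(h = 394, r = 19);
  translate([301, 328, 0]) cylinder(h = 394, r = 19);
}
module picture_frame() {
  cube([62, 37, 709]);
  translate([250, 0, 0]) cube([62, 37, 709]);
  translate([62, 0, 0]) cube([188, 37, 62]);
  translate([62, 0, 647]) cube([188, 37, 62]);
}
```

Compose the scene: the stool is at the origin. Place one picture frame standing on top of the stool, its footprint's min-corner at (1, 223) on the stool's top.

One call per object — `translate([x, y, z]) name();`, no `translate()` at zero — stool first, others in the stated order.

stool();
translate([1, 223, 427]) picture_frame();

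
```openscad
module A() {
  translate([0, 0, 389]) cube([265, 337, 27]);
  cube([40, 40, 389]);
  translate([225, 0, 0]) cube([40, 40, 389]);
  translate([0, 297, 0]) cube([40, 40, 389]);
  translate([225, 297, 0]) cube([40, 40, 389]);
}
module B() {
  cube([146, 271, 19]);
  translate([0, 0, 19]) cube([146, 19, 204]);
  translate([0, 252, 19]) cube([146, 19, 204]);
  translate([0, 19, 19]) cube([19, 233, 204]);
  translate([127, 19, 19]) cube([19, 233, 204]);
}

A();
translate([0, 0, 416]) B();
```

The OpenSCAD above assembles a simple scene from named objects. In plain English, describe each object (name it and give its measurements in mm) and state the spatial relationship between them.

A is a four-legged stool. The seat is 265×337 mm, 27 mm thick, top at z = 416 mm. It stands on four square legs, each 40×40 mm in cross-section, from z = 0 to the seat underside, each flush with a corner of the seat.

B is an open-topped rectangular box: outside dimensions 146×271×223 mm, with a uniform wall and base thickness of 19 mm. The base is a full 146×271 slab on the floor; four walls sit on top of the base. The front and back walls (the −y and +y sides) span the full width; the two side walls fit between them.

The open box is on top of the stool.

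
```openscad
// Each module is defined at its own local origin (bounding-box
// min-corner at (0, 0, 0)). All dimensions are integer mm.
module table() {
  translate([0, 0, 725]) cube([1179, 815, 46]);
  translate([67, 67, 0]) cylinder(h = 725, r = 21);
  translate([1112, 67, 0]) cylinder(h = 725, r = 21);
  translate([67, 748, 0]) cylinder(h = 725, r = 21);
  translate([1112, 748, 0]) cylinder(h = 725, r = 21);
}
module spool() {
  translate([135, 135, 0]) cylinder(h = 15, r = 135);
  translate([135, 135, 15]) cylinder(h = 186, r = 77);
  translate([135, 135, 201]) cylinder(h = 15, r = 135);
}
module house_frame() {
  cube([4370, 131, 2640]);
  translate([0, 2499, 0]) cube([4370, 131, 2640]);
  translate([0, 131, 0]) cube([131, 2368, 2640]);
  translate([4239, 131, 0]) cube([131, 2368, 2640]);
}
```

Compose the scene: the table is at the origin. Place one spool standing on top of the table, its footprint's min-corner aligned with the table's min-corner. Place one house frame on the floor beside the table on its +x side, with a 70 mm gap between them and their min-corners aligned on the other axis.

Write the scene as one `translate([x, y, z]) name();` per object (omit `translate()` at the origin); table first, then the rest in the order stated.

table();
translate([0, 0, 771]) spool();
translate([1249, 0, 0]) house_frame();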